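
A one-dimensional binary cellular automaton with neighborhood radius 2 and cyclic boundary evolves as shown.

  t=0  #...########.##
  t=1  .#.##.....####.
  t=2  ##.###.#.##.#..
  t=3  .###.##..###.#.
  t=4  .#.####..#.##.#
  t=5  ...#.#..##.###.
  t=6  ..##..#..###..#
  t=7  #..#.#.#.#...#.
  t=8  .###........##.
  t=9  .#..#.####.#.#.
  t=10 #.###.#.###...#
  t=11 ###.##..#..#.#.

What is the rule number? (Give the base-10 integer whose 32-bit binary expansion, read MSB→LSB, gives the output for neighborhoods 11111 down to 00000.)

1841574573

  nb #####: next=.  (t=0,i=6, bit31=0)
  nb ####.: next=#  (t=0,i=10, bit30=1)
  nb ###.#: next=#  (t=0,i=11, bit29=1)
  nb ###..: next=.  (t=0,i=0, bit28=0)
  nb ##.##: next=#  (t=0,i=12, bit27=1)
  nb ##.#.: next=#  (t=2,i=6, bit26=1)
  nb ##..#: next=.  (t=1,i=14, bit25=0)
  nb ##...: next=#  (t=0,i=1, bit24=1)
  nb #.###: next=#  (t=0,i=13, bit23=1)
  nb #.##.: next=#  (t=1,i=3, bit22=1)
  nb #.#.#: next=.  (t=2,i=7, bit21=0)
  nb #.#..: next=.  (t=2,i=12, bit20=0)
  nb #..##: next=.  (t=2,i=14, bit19=0)
  nb #..#.: next=#  (t=1,i=0, bit18=1)
  nb #...#: next=.  (t=0,i=2, bit17=0)
  nb #....: next=.  (t=1,i=6, bit16=0)
  nb .####: next=.  (t=0,i=5, bit15=0)
  nb .###.: next=.  (t=0,i=14, bit14=0)
  nb .##.#: next=#  (t=2,i=1, bit13=1)
  nb .##..: next=#  (t=1,i=4, bit12=1)
  nb .#.##: next=.  (t=1,i=2, bit11=0)
  nb .#.#.: next=.  (t=4,i=0, bit10=0)
  nb .#..#: next=#  (t=2,i=13, bit9=1)
  nb .#...: next=.  (t=7,i=10, bit8=0)
  nb ..###: next=#  (t=0,i=4, bit7=1)
  nb ..##.: next=.  (t=2,i=0, bit6=0)
  nb ..#.#: next=#  (t=1,i=1, bit5=1)
  nb ..#..: next=.  (t=6,i=6, bit4=0)
  nb ...##: next=#  (t=0,i=3, bit3=1)
  nb ...#.: next=#  (t=5,i=2, bit2=1)
  nb ....#: next=.  (t=1,i=8, bit1=0)
  nb .....: next=#  (t=1,i=7, bit0=1)
  bits 01101101110001000011001010101101 = 1841574573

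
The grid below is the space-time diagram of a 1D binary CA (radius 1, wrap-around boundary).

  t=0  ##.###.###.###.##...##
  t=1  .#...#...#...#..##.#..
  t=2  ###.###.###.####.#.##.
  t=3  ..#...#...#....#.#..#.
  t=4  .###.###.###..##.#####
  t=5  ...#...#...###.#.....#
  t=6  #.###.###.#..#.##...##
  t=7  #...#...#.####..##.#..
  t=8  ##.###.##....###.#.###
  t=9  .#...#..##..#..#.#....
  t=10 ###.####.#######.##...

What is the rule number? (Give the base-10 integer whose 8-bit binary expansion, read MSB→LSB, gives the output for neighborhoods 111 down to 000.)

86

  [7] ### => .  t=0,i=0
  [6] ##. => #  t=0,i=1
  [5] #.# => .  t=0,i=2
  [4] #.. => #  t=0,i=17
  [3] .## => .  t=0,i=3
  [2] .#. => #  t=1,i=1
  [1] ..# => #  t=0,i=19
  [0] ... => .  t=0,i=18
  bits 01010110 = 86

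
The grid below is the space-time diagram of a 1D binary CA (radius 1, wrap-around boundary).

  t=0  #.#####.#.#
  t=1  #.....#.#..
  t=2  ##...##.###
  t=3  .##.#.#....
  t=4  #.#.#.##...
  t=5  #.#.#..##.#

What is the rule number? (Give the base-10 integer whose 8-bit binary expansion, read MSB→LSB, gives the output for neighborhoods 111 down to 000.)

86

  ###|.  b7=0 t=0,i=3
  ##.|#  b6=1 t=0,i=0
  #.#|.  b5=0 t=0,i=1
  #..|#  b4=1 t=1,i=1
  .##|.  b3=0 t=0,i=2
  .#.|#  b2=1 t=0,i=8
  ..#|#  b1=1 t=1,i=5
  ...|.  b0=0 t=1,i=2
  bits 01010110 = 86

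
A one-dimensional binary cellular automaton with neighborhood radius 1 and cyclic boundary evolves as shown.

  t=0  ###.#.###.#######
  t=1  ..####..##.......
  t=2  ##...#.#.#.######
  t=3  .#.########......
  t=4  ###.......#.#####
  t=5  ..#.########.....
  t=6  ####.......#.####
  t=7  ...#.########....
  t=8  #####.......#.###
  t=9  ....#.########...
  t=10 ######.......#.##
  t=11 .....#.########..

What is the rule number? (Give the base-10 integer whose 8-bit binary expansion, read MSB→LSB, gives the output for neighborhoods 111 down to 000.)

  nb ###: next=.  (t=0,i=0, bit7=0)
  nb ##.: next=#  (t=0,i=2, bit6=1)
  nb #.#: next=#  (t=0,i=3, bit5=1)
  nb #..: next=.  (t=1,i=6, bit4=0)
  nb .##: next=.  (t=0,i=6, bit3=0)
  nb .#.: next=#  (t=0,i=4, bit2=1)
  nb ..#: next=#  (t=1,i=1, bit1=1)
  nb ...: next=#  (t=1,i=0, bit0=1)
  bits 01100111 = 103

103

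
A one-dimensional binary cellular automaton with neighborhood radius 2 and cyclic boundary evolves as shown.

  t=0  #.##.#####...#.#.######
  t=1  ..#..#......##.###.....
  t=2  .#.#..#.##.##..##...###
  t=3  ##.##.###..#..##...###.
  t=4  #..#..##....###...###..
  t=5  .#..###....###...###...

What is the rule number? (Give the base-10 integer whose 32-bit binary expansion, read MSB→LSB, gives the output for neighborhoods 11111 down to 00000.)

  ##### -> .   bit 31 = 0  t=0,i=7
  ####. -> .   bit 30 = 0  t=0,i=8
  ###.# -> .   bit 29 = 0  t=0,i=0
  ###.. -> .   bit 28 = 0  t=0,i=9
  ##.## -> .   bit 27 = 0  t=0,i=1
  ##.#. -> #   bit 26 = 1  t=2,i=0
  ##..# -> .   bit 25 = 0  t=2,i=13
  ##... -> .   bit 24 = 0  t=0,i=10
  #.### -> #   bit 23 = 1  t=0,i=5
  #.##. -> #   bit 22 = 1  t=0,i=2
  #.#.# -> #   bit 21 = 1  t=0,i=15
  #.#.. -> #   bit 20 = 1  t=2,i=3
  #..## -> #   bit 19 = 1  t=2,i=14
  #..#. -> .   bit 18 = 0  t=1,i=4
  #...# -> .   bit 17 = 0  t=0,i=11
  #.... -> .   bit 16 = 0  t=1,i=7
  .#### -> .   bit 15 = 0  t=0,i=6
  .###. -> #   bit 14 = 1  t=1,i=16
  .##.# -> .   bit 13 = 0  t=0,i=3
  .##.. -> .   bit 12 = 0  t=2,i=12
  .#.## -> #   bit 11 = 1  t=0,i=16
  .#.#. -> .   bit 10 = 0  t=0,i=14
  .#..# -> #   bit 9 = 1  t=1,i=3
  .#... -> #   bit 8 = 1  t=1,i=6
  ..### -> #   bit 7 = 1  t=2,i=20
  ..##. -> #   bit 6 = 1  t=1,i=12
  ..#.# -> #   bit 5 = 1  t=0,i=13
  ..#.. -> .   bit 4 = 0  t=1,i=2
  ...## -> #   bit 3 = 1  t=1,i=11
  ...#. -> #   bit 2 = 1  t=0,i=12
  ....# -> .   bit 1 = 0  t=1,i=0
  ..... -> #   bit 0 = 1  t=1,i=8
  bits 00000100111110000100101111101101 = 83381229

83381229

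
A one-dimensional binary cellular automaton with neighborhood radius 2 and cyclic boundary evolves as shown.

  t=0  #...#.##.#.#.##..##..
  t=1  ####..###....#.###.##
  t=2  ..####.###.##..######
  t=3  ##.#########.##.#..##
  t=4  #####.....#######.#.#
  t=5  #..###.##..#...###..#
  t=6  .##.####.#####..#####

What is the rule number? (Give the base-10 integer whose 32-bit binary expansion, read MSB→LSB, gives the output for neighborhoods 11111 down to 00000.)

2145313111

  nb #####: next=.  (t=1,i=0, bit31=0)
  nb ####.: next=#  (t=1,i=2, bit30=1)
  nb ###.#: next=#  (t=1,i=17, bit29=1)
  nb ###..: next=#  (t=1,i=3, bit28=1)
  nb ##.##: next=#  (t=1,i=18, bit27=1)
  nb ##.#.: next=#  (t=0,i=8, bit26=1)
  nb ##..#: next=#  (t=0,i=15, bit25=1)
  nb ##...: next=#  (t=1,i=9, bit24=1)
  nb #.###: next=#  (t=1,i=15, bit23=1)
  nb #.##.: next=#  (t=0,i=6, bit22=1)
  nb #.#.#: next=.  (t=0,i=9, bit21=0)
  nb #.#..: next=#  (t=3,i=16, bit20=1)
  nb #..##: next=#  (t=0,i=16, bit19=1)
  nb #..#.: next=#  (t=0,i=20, bit18=1)
  nb #...#: next=#  (t=0,i=2, bit17=1)
  nb #....: next=.  (t=1,i=10, bit16=0)
  nb .####: next=#  (t=1,i=20, bit15=1)
  nb .###.: next=#  (t=1,i=7, bit14=1)
  nb .##.#: next=#  (t=0,i=7, bit13=1)
  nb .##..: next=.  (t=0,i=14, bit12=0)
  nb .#.##: next=.  (t=0,i=5, bit11=0)
  nb .#.#.: next=.  (t=0,i=10, bit10=0)
  nb .#..#: next=.  (t=3,i=17, bit9=0)
  nb .#...: next=#  (t=0,i=1, bit8=1)
  nb ..###: next=.  (t=1,i=6, bit7=0)
  nb ..##.: next=#  (t=0,i=17, bit6=1)
  nb ..#.#: next=.  (t=0,i=4, bit5=0)
  nb ..#..: next=#  (t=0,i=0, bit4=1)
  nb ...##: next=.  (t=4,i=9, bit3=0)
  nb ...#.: next=#  (t=0,i=3, bit2=1)
  nb ....#: next=#  (t=1,i=11, bit1=1)
  nb .....: next=#  (t=4,i=7, bit0=1)
  bits 01111111110111101110000101010111 = 2145313111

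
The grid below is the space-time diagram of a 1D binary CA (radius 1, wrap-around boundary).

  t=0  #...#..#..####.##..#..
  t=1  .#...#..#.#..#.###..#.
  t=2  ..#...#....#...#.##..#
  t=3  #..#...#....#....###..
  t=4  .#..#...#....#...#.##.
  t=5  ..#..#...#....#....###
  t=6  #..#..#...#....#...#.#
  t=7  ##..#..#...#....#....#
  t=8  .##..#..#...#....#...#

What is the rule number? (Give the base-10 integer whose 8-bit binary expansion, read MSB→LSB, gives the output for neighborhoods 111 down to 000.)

88

  [7] ### => .  t=0,i=11
  [6] ##. => #  t=0,i=13
  [5] #.# => .  t=0,i=14
  [4] #.. => #  t=0,i=1
  [3] .## => #  t=0,i=10
  [2] .#. => .  t=0,i=0
  [1] ..# => .  t=0,i=3
  [0] ... => .  t=0,i=2
  bits 01011000 = 88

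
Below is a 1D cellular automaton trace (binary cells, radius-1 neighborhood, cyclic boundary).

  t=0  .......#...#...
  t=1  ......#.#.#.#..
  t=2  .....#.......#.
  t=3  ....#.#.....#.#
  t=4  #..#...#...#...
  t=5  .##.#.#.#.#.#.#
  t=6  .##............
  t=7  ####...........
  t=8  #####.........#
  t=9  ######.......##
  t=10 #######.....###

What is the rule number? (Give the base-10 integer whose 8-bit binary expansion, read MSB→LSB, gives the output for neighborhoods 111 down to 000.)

218

  ### -> #   bit 7 = 1  t=7,i=1
  ##. -> #   bit 6 = 1  t=5,i=2
  #.# -> .   bit 5 = 0  t=1,i=7
  #.. -> #   bit 4 = 1  t=0,i=8
  .## -> #   bit 3 = 1  t=5,i=1
  .#. -> .   bit 2 = 0  t=0,i=7
  ..# -> #   bit 1 = 1  t=0,i=6
  ... -> .   bit 0 = 0  t=0,i=0
  bits 11011010 = 218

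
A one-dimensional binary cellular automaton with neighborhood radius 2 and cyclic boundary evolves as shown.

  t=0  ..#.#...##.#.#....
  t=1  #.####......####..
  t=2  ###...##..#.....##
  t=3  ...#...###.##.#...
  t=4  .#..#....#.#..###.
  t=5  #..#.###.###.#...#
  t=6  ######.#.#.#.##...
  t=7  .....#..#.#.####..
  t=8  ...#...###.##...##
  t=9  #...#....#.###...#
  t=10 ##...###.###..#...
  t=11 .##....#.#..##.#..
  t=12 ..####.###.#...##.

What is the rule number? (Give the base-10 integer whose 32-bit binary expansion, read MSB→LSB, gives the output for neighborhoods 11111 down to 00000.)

  [31] ##### => .  t=2,i=0
  [30] ####. => .  t=1,i=4
  [29] ###.# => #  t=3,i=9
  [28] ###.. => .  t=1,i=5
  [27] ##.## => .  t=3,i=10
  [26] ##.#. => .  t=0,i=10
  [25] ##..# => #  t=1,i=16
  [24] ##... => #  t=1,i=6
  [23] #.### => #  t=1,i=2
  [22] #.##. => #  t=3,i=11
  [21] #.#.# => .  t=0,i=11
  [20] #.#.. => #  t=0,i=4
  [19] #..## => #  t=4,i=13
  [18] #..#. => #  t=1,i=17
  [17] #...# => .  t=0,i=6
  [16] #.... => #  t=0,i=15
  [15] .#### => .  t=1,i=3
  [14] .###. => .  t=3,i=8
  [13] .##.# => .  t=0,i=9
  [12] .##.. => #  t=2,i=7
  [11] .#.## => #  t=1,i=1
  [10] .#.#. => #  t=0,i=3
  [9] .#..# => .  t=4,i=2
  [8] .#... => #  t=0,i=5
  [7] ..### => .  t=1,i=12
  [6] ..##. => .  t=0,i=8
  [5] ..#.# => #  t=0,i=2
  [4] ..#.. => .  t=2,i=10
  [3] ...## => .  t=0,i=7
  [2] ...#. => .  t=0,i=1
  [1] ....# => #  t=0,i=0
  [0] ..... => .  t=0,i=16
  bits 00100011110111010001110100100010 = 601693474

601693474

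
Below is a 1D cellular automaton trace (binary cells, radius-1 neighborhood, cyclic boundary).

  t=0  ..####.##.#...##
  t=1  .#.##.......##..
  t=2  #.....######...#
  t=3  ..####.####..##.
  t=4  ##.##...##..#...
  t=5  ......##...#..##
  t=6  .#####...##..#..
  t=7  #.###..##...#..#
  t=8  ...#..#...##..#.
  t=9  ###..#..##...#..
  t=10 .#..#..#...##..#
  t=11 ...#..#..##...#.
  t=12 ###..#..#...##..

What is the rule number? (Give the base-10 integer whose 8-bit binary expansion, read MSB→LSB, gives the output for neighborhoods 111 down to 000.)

131

  ###|#  b7=1 t=0,i=3
  ##.|.  b6=0 t=0,i=5
  #.#|.  b5=0 t=0,i=6
  #..|.  b4=0 t=0,i=0
  .##|.  b3=0 t=0,i=2
  .#.|.  b2=0 t=0,i=10
  ..#|#  b1=1 t=0,i=1
  ...|#  b0=1 t=0,i=12
  bits 10000011 = 131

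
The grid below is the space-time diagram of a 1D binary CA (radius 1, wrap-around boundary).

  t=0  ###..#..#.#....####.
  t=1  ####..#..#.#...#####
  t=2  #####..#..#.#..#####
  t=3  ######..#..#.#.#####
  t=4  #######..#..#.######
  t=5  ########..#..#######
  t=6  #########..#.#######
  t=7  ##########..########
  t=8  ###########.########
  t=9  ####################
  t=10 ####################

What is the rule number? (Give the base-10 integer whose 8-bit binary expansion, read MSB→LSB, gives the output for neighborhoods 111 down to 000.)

248

  [7] ### => #  t=0,i=1
  [6] ##. => #  t=0,i=2
  [5] #.# => #  t=0,i=9
  [4] #.. => #  t=0,i=3
  [3] .## => #  t=0,i=0
  [2] .#. => .  t=0,i=5
  [1] ..# => .  t=0,i=4
  [0] ... => .  t=0,i=12
  bits 11111000 = 248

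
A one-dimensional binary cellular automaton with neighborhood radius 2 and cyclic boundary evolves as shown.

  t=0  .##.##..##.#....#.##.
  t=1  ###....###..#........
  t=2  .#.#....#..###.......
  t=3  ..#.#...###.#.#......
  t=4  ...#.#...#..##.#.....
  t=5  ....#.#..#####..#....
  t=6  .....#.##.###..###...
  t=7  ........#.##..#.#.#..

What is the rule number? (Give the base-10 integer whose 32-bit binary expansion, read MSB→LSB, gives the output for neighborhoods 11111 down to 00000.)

3249334096

  nb #####: next=#  (t=5,i=11, bit31=1)
  nb ####.: next=#  (t=5,i=12, bit30=1)
  nb ###.#: next=.  (t=3,i=10, bit29=0)
  nb ###..: next=.  (t=1,i=2, bit28=0)
  nb ##.##: next=.  (t=0,i=3, bit27=0)
  nb ##.#.: next=.  (t=0,i=10, bit26=0)
  nb ##..#: next=.  (t=0,i=6, bit25=0)
  nb ##...: next=#  (t=1,i=3, bit24=1)
  nb #.###: next=#  (t=6,i=10, bit23=1)
  nb #.##.: next=.  (t=0,i=4, bit22=0)
  nb #.#.#: next=#  (t=3,i=12, bit21=1)
  nb #.#..: next=.  (t=0,i=11, bit20=0)
  nb #..##: next=#  (t=0,i=0, bit19=1)
  nb #..#.: next=#  (t=1,i=11, bit18=1)
  nb #...#: next=.  (t=3,i=6, bit17=0)
  nb #....: next=.  (t=0,i=13, bit16=0)
  nb .####: next=#  (t=5,i=10, bit15=1)
  nb .###.: next=#  (t=1,i=1, bit14=1)
  nb .##.#: next=#  (t=0,i=2, bit13=1)
  nb .##..: next=.  (t=0,i=5, bit12=0)
  nb .#.##: next=.  (t=0,i=17, bit11=0)
  nb .#.#.: next=#  (t=2,i=2, bit10=1)
  nb .#..#: next=#  (t=2,i=9, bit9=1)
  nb .#...: next=#  (t=0,i=12, bit8=1)
  nb ..###: next=.  (t=1,i=0, bit7=0)
  nb ..##.: next=#  (t=0,i=1, bit6=1)
  nb ..#.#: next=.  (t=0,i=16, bit5=0)
  nb ..#..: next=#  (t=1,i=12, bit4=1)
  nb ...##: next=.  (t=1,i=6, bit3=0)
  nb ...#.: next=.  (t=0,i=15, bit2=0)
  nb ....#: next=.  (t=0,i=14, bit1=0)
  nb .....: next=.  (t=1,i=15, bit0=0)
  bits 11000001101011001110011101010000 = 3249334096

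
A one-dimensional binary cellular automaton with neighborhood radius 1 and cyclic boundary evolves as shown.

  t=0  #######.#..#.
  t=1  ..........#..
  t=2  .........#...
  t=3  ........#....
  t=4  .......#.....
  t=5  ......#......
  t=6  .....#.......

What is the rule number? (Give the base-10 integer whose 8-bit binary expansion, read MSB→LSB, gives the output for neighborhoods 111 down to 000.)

2

  ### -> .   bit 7 = 0  t=0,i=1
  ##. -> .   bit 6 = 0  t=0,i=6
  #.# -> .   bit 5 = 0  t=0,i=7
  #.. -> .   bit 4 = 0  t=0,i=9
  .## -> .   bit 3 = 0  t=0,i=0
  .#. -> .   bit 2 = 0  t=0,i=8
  ..# -> #   bit 1 = 1  t=0,i=10
  ... -> .   bit 0 = 0  t=1,i=0
  bits 00000010 = 2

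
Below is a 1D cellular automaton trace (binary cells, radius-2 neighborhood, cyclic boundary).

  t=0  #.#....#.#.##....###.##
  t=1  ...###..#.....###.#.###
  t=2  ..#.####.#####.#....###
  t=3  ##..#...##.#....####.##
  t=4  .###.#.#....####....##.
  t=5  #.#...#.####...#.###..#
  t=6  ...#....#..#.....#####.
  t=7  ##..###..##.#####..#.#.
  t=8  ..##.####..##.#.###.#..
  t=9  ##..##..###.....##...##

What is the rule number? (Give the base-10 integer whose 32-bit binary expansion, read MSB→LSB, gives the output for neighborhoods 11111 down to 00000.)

  #####|#  b31=1 t=2,i=11
  ####.|.  b30=0 t=2,i=6
  ###.#|.  b29=0 t=0,i=0
  ###..|#  b28=1 t=1,i=5
  ##.##|#  b27=1 t=0,i=20
  ##.#.|.  b26=0 t=0,i=1
  ##..#|#  b25=1 t=1,i=6
  ##...|.  b24=0 t=0,i=13
  #.###|#  b23=1 t=0,i=21
  #.##.|.  b22=0 t=0,i=11
  #.#.#|.  b21=0 t=0,i=9
  #.#..|.  b20=0 t=0,i=2
  #..##|#  b19=1 t=4,i=0
  #..#.|#  b18=1 t=1,i=7
  #...#|.  b17=0 t=1,i=1
  #....|#  b16=1 t=0,i=4
  .####|.  b15=0 t=2,i=5
  .###.|#  b14=1 t=0,i=18
  .##.#|.  b13=0 t=3,i=9
  .##..|.  b12=0 t=0,i=12
  .#.##|.  b11=0 t=0,i=10
  .#.#.|#  b10=1 t=0,i=8
  .#..#|#  b9=1 t=6,i=9
  .#...|#  b8=1 t=0,i=3
  ..###|.  b7=0 t=0,i=17
  ..##.|.  b6=0 t=3,i=8
  ..#.#|.  b5=0 t=0,i=7
  ..#..|.  b4=0 t=1,i=8
  ...##|#  b3=1 t=0,i=16
  ...#.|.  b2=0 t=0,i=6
  ....#|#  b1=1 t=0,i=5
  .....|#  b0=1 t=1,i=11
  bits 10011010100011010100011100001011 = 2592950027

2592950027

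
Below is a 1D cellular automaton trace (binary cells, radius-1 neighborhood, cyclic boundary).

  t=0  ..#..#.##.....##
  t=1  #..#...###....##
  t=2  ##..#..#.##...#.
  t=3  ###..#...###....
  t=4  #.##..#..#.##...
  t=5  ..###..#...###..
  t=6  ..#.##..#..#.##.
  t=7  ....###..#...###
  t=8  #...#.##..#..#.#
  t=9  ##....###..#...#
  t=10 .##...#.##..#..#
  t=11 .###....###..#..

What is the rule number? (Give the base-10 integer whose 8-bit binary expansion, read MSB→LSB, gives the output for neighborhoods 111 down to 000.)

88

  ###|.  b7=0 t=1,i=8
  ##.|#  b6=1 t=0,i=8
  #.#|.  b5=0 t=0,i=6
  #..|#  b4=1 t=0,i=0
  .##|#  b3=1 t=0,i=7
  .#.|.  b2=0 t=0,i=2
  ..#|.  b1=0 t=0,i=1
  ...|.  b0=0 t=0,i=10
  bits 01011000 = 88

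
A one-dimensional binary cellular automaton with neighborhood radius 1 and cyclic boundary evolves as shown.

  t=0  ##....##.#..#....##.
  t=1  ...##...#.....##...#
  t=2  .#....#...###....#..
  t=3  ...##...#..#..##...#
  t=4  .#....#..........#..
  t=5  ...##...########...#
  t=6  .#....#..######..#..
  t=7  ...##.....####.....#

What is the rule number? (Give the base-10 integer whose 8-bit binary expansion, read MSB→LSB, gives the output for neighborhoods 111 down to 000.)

  ###|#  b7=1 t=2,i=11
  ##.|.  b6=0 t=0,i=1
  #.#|#  b5=1 t=0,i=8
  #..|.  b4=0 t=0,i=2
  .##|.  b3=0 t=0,i=0
  .#.|.  b2=0 t=0,i=9
  ..#|.  b1=0 t=0,i=5
  ...|#  b0=1 t=0,i=3
  bits 10100001 = 161

161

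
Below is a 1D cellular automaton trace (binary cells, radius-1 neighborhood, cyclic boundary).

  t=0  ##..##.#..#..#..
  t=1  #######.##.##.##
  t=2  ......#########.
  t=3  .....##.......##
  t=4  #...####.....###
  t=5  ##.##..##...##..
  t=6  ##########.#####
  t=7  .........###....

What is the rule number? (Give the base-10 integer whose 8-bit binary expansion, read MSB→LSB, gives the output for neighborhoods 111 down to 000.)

122

  ### -> .   bit 7 = 0  t=1,i=0
  ##. -> #   bit 6 = 1  t=0,i=1
  #.# -> #   bit 5 = 1  t=0,i=6
  #.. -> #   bit 4 = 1  t=0,i=2
  .## -> #   bit 3 = 1  t=0,i=0
  .#. -> .   bit 2 = 0  t=0,i=7
  ..# -> #   bit 1 = 1  t=0,i=3
  ... -> .   bit 0 = 0  t=2,i=0
  bits 01111010 = 122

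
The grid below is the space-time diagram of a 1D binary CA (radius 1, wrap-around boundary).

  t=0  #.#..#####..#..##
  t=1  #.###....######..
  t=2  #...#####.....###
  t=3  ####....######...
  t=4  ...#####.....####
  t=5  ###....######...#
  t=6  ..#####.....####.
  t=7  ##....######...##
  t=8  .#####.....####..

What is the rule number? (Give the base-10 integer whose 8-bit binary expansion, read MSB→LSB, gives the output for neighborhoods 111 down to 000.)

87

  [7] ### => .  t=0,i=6
  [6] ##. => #  t=0,i=0
  [5] #.# => .  t=0,i=1
  [4] #.. => #  t=0,i=3
  [3] .## => .  t=0,i=5
  [2] .#. => #  t=0,i=2
  [1] ..# => #  t=0,i=4
  [0] ... => #  t=1,i=6
  bits 01010111 = 87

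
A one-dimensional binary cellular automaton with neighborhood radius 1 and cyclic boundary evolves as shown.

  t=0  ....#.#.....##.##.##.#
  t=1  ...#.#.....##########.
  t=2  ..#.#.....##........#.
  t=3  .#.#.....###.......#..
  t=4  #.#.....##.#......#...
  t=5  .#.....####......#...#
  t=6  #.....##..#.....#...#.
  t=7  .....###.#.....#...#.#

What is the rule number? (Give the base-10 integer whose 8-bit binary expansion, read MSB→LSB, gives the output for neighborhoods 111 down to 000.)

  ### -> .   bit 7 = 0  t=1,i=12
  ##. -> #   bit 6 = 1  t=0,i=13
  #.# -> #   bit 5 = 1  t=0,i=5
  #.. -> .   bit 4 = 0  t=0,i=0
  .## -> #   bit 3 = 1  t=0,i=12
  .#. -> .   bit 2 = 0  t=0,i=4
  ..# -> #   bit 1 = 1  t=0,i=3
  ... -> .   bit 0 = 0  t=0,i=1
  bits 01101010 = 106

106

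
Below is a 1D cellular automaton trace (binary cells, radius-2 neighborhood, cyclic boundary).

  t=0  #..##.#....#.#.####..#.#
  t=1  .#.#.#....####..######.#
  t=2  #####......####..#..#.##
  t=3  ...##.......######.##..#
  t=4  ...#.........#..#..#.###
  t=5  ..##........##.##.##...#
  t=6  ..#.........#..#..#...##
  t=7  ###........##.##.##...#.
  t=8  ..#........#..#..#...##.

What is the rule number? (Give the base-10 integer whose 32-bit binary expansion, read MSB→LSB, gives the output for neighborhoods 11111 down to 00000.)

  ##### -> .   bit 31 = 0  t=1,i=18
  ####. -> #   bit 30 = 1  t=0,i=17
  ###.# -> .   bit 29 = 0  t=1,i=21
  ###.. -> #   bit 28 = 1  t=0,i=18
  ##.## -> .   bit 27 = 0  t=3,i=18
  ##.#. -> #   bit 26 = 1  t=0,i=5
  ##..# -> #   bit 25 = 1  t=0,i=1
  ##... -> .   bit 24 = 0  t=2,i=5
  #.### -> .   bit 23 = 0  t=0,i=15
  #.##. -> #   bit 22 = 1  t=0,i=23
  #.#.# -> #   bit 21 = 1  t=0,i=13
  #.#.. -> .   bit 20 = 0  t=0,i=6
  #..## -> .   bit 19 = 0  t=0,i=2
  #..#. -> #   bit 18 = 1  t=0,i=20
  #...# -> .   bit 17 = 0  t=3,i=1
  #.... -> .   bit 16 = 0  t=0,i=8
  .#### -> #   bit 15 = 1  t=0,i=16
  .###. -> .   bit 14 = 0  t=4,i=22
  .##.# -> .   bit 13 = 0  t=0,i=4
  .##.. -> .   bit 12 = 0  t=0,i=0
  .#.## -> .   bit 11 = 0  t=0,i=14
  .#.#. -> #   bit 10 = 1  t=0,i=12
  .#..# -> .   bit 9 = 0  t=2,i=18
  .#... -> .   bit 8 = 0  t=0,i=7
  ..### -> .   bit 7 = 0  t=1,i=10
  ..##. -> #   bit 6 = 1  t=0,i=3
  ..#.# -> #   bit 5 = 1  t=0,i=11
  ..#.. -> #   bit 4 = 1  t=2,i=17
  ...## -> .   bit 3 = 0  t=1,i=9
  ...#. -> #   bit 2 = 1  t=0,i=10
  ....# -> .   bit 1 = 0  t=0,i=9
  ..... -> .   bit 0 = 0  t=2,i=7
  bits 01010110011001001000010001110100 = 1449428084

1449428084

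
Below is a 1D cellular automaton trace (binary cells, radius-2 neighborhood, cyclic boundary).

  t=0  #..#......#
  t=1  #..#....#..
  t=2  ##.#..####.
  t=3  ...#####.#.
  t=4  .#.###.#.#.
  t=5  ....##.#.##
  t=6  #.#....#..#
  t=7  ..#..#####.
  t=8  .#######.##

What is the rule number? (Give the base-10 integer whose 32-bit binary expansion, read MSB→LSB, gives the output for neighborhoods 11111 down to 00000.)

  [31] ##### => #  t=3,i=5
  [30] ####. => .  t=2,i=8
  [29] ###.# => #  t=2,i=9
  [28] ###.. => #  t=7,i=9
  [27] ##.## => .  t=2,i=10
  [26] ##.#. => .  t=2,i=2
  [25] ##..# => .  t=0,i=1
  [24] ##... => #  t=5,i=0
  [23] #.### => .  t=4,i=3
  [22] #.##. => .  t=2,i=0
  [21] #.#.# => #  t=4,i=7
  [20] #.#.. => #  t=2,i=3
  [19] #..## => #  t=2,i=5
  [18] #..#. => .  t=0,i=2
  [17] #...# => .  t=7,i=0
  [16] #.... => .  t=0,i=5
  [15] .#### => #  t=2,i=7
  [14] .###. => #  t=4,i=4
  [13] .##.# => .  t=2,i=1
  [12] .##.. => #  t=0,i=0
  [11] .#.## => .  t=4,i=2
  [10] .#.#. => .  t=4,i=8
  [9] .#..# => #  t=1,i=1
  [8] .#... => .  t=0,i=4
  [7] ..### => #  t=2,i=6
  [6] ..##. => .  t=0,i=10
  [5] ..#.# => .  t=4,i=1
  [4] ..#.. => #  t=0,i=3
  [3] ...## => .  t=0,i=9
  [2] ...#. => #  t=1,i=7
  [1] ....# => #  t=0,i=8
  [0] ..... => .  t=0,i=6
  bits 10110001001110001101001010010110 = 2973291158

2973291158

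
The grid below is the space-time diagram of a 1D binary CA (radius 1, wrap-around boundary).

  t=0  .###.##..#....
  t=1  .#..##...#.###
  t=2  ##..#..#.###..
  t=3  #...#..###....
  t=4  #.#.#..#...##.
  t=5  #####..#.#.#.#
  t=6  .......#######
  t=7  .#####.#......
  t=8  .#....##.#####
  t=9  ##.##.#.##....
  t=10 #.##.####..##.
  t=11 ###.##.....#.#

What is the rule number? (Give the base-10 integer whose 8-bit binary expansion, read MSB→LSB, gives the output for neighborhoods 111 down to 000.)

45

  ###|.  b7=0 t=0,i=2
  ##.|.  b6=0 t=0,i=3
  #.#|#  b5=1 t=0,i=4
  #..|.  b4=0 t=0,i=7
  .##|#  b3=1 t=0,i=1
  .#.|#  b2=1 t=0,i=9
  ..#|.  b1=0 t=0,i=0
  ...|#  b0=1 t=0,i=11
  bits 00101101 = 45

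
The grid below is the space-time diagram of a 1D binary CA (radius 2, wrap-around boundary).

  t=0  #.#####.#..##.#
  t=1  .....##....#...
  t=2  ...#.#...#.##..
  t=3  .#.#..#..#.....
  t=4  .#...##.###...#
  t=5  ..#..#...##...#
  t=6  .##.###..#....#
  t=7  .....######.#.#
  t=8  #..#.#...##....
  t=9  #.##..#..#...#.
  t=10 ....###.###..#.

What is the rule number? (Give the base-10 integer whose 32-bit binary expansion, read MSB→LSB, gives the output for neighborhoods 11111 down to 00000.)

1912881650

  ##### -> .   bit 31 = 0  t=0,i=4
  ####. -> #   bit 30 = 1  t=0,i=5
  ###.# -> #   bit 29 = 1  t=0,i=6
  ###.. -> #   bit 28 = 1  t=4,i=10
  ##.## -> .   bit 27 = 0  t=0,i=1
  ##.#. -> .   bit 26 = 0  t=0,i=7
  ##..# -> #   bit 25 = 1  t=6,i=7
  ##... -> .   bit 24 = 0  t=1,i=7
  #.### -> .   bit 23 = 0  t=0,i=2
  #.##. -> .   bit 22 = 0  t=0,i=14
  #.#.# -> .   bit 21 = 0  t=7,i=12
  #.#.. -> .   bit 20 = 0  t=0,i=8
  #..## -> .   bit 19 = 0  t=0,i=10
  #..#. -> #   bit 18 = 1  t=3,i=5
  #...# -> .   bit 17 = 0  t=2,i=7
  #.... -> .   bit 16 = 0  t=1,i=8
  .#### -> .   bit 15 = 0  t=0,i=3
  .###. -> #   bit 14 = 1  t=4,i=9
  .##.# -> .   bit 13 = 0  t=0,i=0
  .##.. -> .   bit 12 = 0  t=1,i=6
  .#.## -> .   bit 11 = 0  t=2,i=10
  .#.#. -> .   bit 10 = 0  t=2,i=4
  .#..# -> .   bit 9 = 0  t=0,i=9
  .#... -> #   bit 8 = 1  t=1,i=12
  ..### -> #   bit 7 = 1  t=7,i=5
  ..##. -> #   bit 6 = 1  t=0,i=11
  ..#.# -> #   bit 5 = 1  t=2,i=3
  ..#.. -> #   bit 4 = 1  t=1,i=11
  ...## -> .   bit 3 = 0  t=1,i=4
  ...#. -> .   bit 2 = 0  t=1,i=10
  ....# -> #   bit 1 = 1  t=1,i=3
  ..... -> .   bit 0 = 0  t=1,i=0
  bits 01110010000001000100000111110010 = 1912881650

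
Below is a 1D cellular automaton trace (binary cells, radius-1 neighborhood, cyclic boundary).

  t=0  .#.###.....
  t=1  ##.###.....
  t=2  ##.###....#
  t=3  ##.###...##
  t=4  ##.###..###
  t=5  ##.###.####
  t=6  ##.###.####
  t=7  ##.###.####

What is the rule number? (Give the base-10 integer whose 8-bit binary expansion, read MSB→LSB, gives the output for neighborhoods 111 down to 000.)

206

  nb ###: next=#  (t=0,i=4, bit7=1)
  nb ##.: next=#  (t=0,i=5, bit6=1)
  nb #.#: next=.  (t=0,i=2, bit5=0)
  nb #..: next=.  (t=0,i=6, bit4=0)
  nb .##: next=#  (t=0,i=3, bit3=1)
  nb .#.: next=#  (t=0,i=1, bit2=1)
  nb ..#: next=#  (t=0,i=0, bit1=1)
  nb ...: next=.  (t=0,i=7, bit0=0)
  bits 11001110 = 206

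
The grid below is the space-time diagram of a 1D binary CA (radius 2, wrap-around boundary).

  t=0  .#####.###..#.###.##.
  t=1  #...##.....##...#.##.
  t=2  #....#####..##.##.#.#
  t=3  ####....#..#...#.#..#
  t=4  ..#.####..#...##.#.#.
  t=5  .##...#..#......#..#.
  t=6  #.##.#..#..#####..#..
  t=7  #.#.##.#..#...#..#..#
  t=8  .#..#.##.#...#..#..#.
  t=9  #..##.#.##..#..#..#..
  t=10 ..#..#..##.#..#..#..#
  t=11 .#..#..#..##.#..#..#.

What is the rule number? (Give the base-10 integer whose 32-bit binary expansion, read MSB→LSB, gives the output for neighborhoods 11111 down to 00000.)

1700597799

  ##### -> .   bit 31 = 0  t=0,i=3
  ####. -> #   bit 30 = 1  t=0,i=4
  ###.# -> #   bit 29 = 1  t=0,i=5
  ###.. -> .   bit 28 = 0  t=0,i=9
  ##.## -> .   bit 27 = 0  t=0,i=6
  ##.#. -> #   bit 26 = 1  t=1,i=20
  ##..# -> .   bit 25 = 0  t=0,i=10
  ##... -> #   bit 24 = 1  t=1,i=6
  #.### -> .   bit 23 = 0  t=0,i=7
  #.##. -> #   bit 22 = 1  t=0,i=18
  #.#.# -> .   bit 21 = 0  t=2,i=18
  #.#.. -> #   bit 20 = 1  t=1,i=0
  #..## -> #   bit 19 = 1  t=0,i=0
  #..#. -> #   bit 18 = 1  t=0,i=11
  #...# -> .   bit 17 = 0  t=1,i=2
  #.... -> #   bit 16 = 1  t=1,i=7
  .#### -> .   bit 15 = 0  t=0,i=2
  .###. -> .   bit 14 = 0  t=0,i=8
  .##.# -> .   bit 13 = 0  t=1,i=19
  .##.. -> #   bit 12 = 1  t=0,i=19
  .#.## -> .   bit 11 = 0  t=0,i=13
  .#.#. -> .   bit 10 = 0  t=3,i=16
  .#..# -> .   bit 9 = 0  t=3,i=9
  .#... -> .   bit 8 = 0  t=1,i=1
  ..### -> .   bit 7 = 0  t=0,i=1
  ..##. -> .   bit 6 = 0  t=1,i=4
  ..#.# -> #   bit 5 = 1  t=0,i=12
  ..#.. -> .   bit 4 = 0  t=3,i=8
  ...## -> .   bit 3 = 0  t=1,i=3
  ...#. -> #   bit 2 = 1  t=1,i=15
  ....# -> #   bit 1 = 1  t=1,i=9
  ..... -> #   bit 0 = 1  t=1,i=8
  bits 01100101010111010001000000100111 = 1700597799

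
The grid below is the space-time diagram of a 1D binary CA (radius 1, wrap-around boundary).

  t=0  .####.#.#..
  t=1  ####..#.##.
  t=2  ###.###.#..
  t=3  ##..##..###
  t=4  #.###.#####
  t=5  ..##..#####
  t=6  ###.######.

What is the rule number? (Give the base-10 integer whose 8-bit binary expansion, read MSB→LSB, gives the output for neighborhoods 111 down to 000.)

158

  [7] ### => #  t=0,i=2
  [6] ##. => .  t=0,i=4
  [5] #.# => .  t=0,i=5
  [4] #.. => #  t=0,i=9
  [3] .## => #  t=0,i=1
  [2] .#. => #  t=0,i=6
  [1] ..# => #  t=0,i=0
  [0] ... => .  t=0,i=10
  bits 10011110 = 158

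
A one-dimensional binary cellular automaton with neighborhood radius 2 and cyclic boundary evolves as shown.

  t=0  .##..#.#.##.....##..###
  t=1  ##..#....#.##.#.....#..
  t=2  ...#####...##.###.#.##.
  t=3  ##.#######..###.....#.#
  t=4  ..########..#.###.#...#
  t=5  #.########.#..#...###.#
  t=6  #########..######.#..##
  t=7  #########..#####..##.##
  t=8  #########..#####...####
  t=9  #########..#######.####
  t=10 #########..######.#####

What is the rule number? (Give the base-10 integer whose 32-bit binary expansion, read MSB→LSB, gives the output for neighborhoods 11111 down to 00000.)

  ##### -> #   bit 31 = 1  t=2,i=5
  ####. -> #   bit 30 = 1  t=2,i=6
  ###.# -> .   bit 29 = 0  t=0,i=22
  ###.. -> #   bit 28 = 1  t=2,i=7
  ##.## -> #   bit 27 = 1  t=0,i=0
  ##.#. -> .   bit 26 = 0  t=1,i=13
  ##..# -> .   bit 25 = 0  t=0,i=3
  ##... -> #   bit 24 = 1  t=0,i=11
  #.### -> #   bit 23 = 1  t=2,i=14
  #.##. -> #   bit 22 = 1  t=0,i=1
  #.#.# -> .   bit 21 = 0  t=0,i=7
  #.#.. -> #   bit 20 = 1  t=1,i=14
  #..## -> .   bit 19 = 0  t=0,i=19
  #..#. -> #   bit 18 = 1  t=0,i=4
  #...# -> #   bit 17 = 1  t=2,i=9
  #.... -> #   bit 16 = 1  t=0,i=12
  .#### -> #   bit 15 = 1  t=2,i=4
  .###. -> .   bit 14 = 0  t=0,i=21
  .##.# -> #   bit 13 = 1  t=1,i=12
  .##.. -> .   bit 12 = 0  t=0,i=2
  .#.## -> .   bit 11 = 0  t=0,i=8
  .#.#. -> .   bit 10 = 0  t=0,i=6
  .#..# -> #   bit 9 = 1  t=1,i=21
  .#... -> #   bit 8 = 1  t=1,i=5
  ..### -> #   bit 7 = 1  t=0,i=20
  ..##. -> .   bit 6 = 0  t=0,i=16
  ..#.# -> .   bit 5 = 0  t=0,i=5
  ..#.. -> #   bit 4 = 1  t=1,i=4
  ...## -> .   bit 3 = 0  t=0,i=15
  ...#. -> .   bit 2 = 0  t=1,i=8
  ....# -> #   bit 1 = 1  t=0,i=14
  ..... -> .   bit 0 = 0  t=0,i=13
  bits 11011001110101111010001110010010 = 3654787986

3654787986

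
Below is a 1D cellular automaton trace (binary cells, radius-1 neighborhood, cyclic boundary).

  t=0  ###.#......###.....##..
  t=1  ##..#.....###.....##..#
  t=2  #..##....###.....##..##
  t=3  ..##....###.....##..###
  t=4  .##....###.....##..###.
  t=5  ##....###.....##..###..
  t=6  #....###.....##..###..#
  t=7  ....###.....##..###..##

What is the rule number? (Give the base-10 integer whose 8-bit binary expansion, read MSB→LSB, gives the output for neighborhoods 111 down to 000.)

142

  nb ###: next=#  (t=0,i=1, bit7=1)
  nb ##.: next=.  (t=0,i=2, bit6=0)
  nb #.#: next=.  (t=0,i=3, bit5=0)
  nb #..: next=.  (t=0,i=5, bit4=0)
  nb .##: next=#  (t=0,i=0, bit3=1)
  nb .#.: next=#  (t=0,i=4, bit2=1)
  nb ..#: next=#  (t=0,i=10, bit1=1)
  nb ...: next=.  (t=0,i=6, bit0=0)
  bits 10001110 = 142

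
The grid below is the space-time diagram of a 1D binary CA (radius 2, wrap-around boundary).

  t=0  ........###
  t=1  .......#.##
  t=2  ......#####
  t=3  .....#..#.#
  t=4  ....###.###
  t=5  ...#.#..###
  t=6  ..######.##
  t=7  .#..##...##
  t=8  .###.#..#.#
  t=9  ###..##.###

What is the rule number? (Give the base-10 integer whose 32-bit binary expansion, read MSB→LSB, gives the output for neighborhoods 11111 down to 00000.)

2432204348

  #####|#  b31=1 t=2,i=8
  ####.|.  b30=0 t=2,i=9
  ###.#|.  b29=0 t=4,i=6
  ###..|#  b28=1 t=0,i=10
  ##.##|.  b27=0 t=4,i=7
  ##.#.|.  b26=0 t=7,i=0
  ##..#|.  b25=0 t=6,i=0
  ##...|.  b24=0 t=0,i=0
  #.###|#  b23=1 t=4,i=8
  #.##.|#  b22=1 t=1,i=9
  #.#.#|#  b21=1 t=8,i=10
  #.#..|#  b20=1 t=3,i=10
  #..##|#  b19=1 t=5,i=7
  #..#.|.  b18=0 t=3,i=7
  #...#|.  b17=0 t=5,i=1
  #....|.  b16=0 t=0,i=1
  .####|.  b15=0 t=2,i=7
  .###.|#  b14=1 t=0,i=9
  .##.#|#  b13=1 t=7,i=10
  .##..|#  b12=1 t=1,i=10
  .#.##|#  b11=1 t=1,i=8
  .#.#.|#  b10=1 t=3,i=9
  .#..#|#  b9=1 t=3,i=6
  .#...|.  b8=0 t=3,i=0
  ..###|.  b7=0 t=0,i=8
  ..##.|.  b6=0 t=7,i=4
  ..#.#|#  b5=1 t=1,i=7
  ..#..|#  b4=1 t=3,i=5
  ...##|#  b3=1 t=0,i=7
  ...#.|#  b2=1 t=1,i=6
  ....#|.  b1=0 t=0,i=6
  .....|.  b0=0 t=0,i=2
  bits 10010000111110000111111000111100 = 2432204348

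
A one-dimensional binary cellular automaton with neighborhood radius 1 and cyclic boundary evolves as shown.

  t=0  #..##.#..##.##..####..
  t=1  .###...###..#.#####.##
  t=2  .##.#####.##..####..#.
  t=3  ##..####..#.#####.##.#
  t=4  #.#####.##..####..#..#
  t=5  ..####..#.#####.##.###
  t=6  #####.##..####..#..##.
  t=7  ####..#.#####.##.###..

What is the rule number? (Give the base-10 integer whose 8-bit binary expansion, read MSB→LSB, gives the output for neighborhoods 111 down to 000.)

  [7] ### => #  t=0,i=17
  [6] ##. => .  t=0,i=4
  [5] #.# => .  t=0,i=5
  [4] #.. => #  t=0,i=1
  [3] .## => #  t=0,i=3
  [2] .#. => .  t=0,i=0
  [1] ..# => #  t=0,i=2
  [0] ... => #  t=1,i=5
  bits 10011011 = 155

155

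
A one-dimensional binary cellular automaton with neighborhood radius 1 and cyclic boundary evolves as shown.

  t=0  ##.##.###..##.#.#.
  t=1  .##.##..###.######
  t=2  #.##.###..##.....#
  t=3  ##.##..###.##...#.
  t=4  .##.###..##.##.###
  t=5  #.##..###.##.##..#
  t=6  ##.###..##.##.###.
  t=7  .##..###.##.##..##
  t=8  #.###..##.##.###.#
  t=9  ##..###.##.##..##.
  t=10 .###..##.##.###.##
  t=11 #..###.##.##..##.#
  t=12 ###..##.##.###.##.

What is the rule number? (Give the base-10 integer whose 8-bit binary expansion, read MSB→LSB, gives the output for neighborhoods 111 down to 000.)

118

  nb ###: next=.  (t=0,i=7, bit7=0)
  nb ##.: next=#  (t=0,i=1, bit6=1)
  nb #.#: next=#  (t=0,i=2, bit5=1)
  nb #..: next=#  (t=0,i=9, bit4=1)
  nb .##: next=.  (t=0,i=0, bit3=0)
  nb .#.: next=#  (t=0,i=14, bit2=1)
  nb ..#: next=#  (t=0,i=10, bit1=1)
  nb ...: next=.  (t=2,i=13, bit0=0)
  bits 01110110 = 118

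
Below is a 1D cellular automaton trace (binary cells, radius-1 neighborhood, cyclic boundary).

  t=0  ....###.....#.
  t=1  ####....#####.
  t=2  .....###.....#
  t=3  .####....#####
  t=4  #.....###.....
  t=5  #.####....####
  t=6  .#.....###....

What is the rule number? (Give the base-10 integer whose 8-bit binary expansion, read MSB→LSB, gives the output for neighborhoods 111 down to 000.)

39

  ### -> .   bit 7 = 0  t=0,i=5
  ##. -> .   bit 6 = 0  t=0,i=6
  #.# -> #   bit 5 = 1  t=1,i=13
  #.. -> .   bit 4 = 0  t=0,i=7
  .## -> .   bit 3 = 0  t=0,i=4
  .#. -> #   bit 2 = 1  t=0,i=12
  ..# -> #   bit 1 = 1  t=0,i=3
  ... -> #   bit 0 = 1  t=0,i=0
  bits 00100111 = 39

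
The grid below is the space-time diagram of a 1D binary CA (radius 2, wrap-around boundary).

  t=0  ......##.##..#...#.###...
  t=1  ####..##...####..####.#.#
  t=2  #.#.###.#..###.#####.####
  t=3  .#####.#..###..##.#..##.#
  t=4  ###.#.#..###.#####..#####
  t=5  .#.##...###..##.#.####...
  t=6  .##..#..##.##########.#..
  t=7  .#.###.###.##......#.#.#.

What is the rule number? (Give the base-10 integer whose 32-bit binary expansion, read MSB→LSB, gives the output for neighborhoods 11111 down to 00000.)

  [31] ##### => .  t=1,i=1
  [30] ####. => #  t=1,i=2
  [29] ###.# => .  t=1,i=20
  [28] ###.. => .  t=0,i=21
  [27] ##.## => .  t=0,i=8
  [26] ##.#. => #  t=1,i=21
  [25] ##..# => #  t=0,i=11
  [24] ##... => #  t=0,i=22
  [23] #.### => #  t=0,i=19
  [22] #.##. => .  t=0,i=9
  [21] #.#.# => #  t=1,i=22
  [20] #.#.. => .  t=2,i=8
  [19] #..## => #  t=1,i=5
  [18] #..#. => #  t=0,i=12
  [17] #...# => .  t=0,i=15
  [16] #.... => .  t=0,i=23
  [15] .#### => #  t=1,i=0
  [14] .###. => #  t=0,i=20
  [13] .##.# => #  t=0,i=7
  [12] .##.. => .  t=0,i=10
  [11] .#.## => #  t=0,i=18
  [10] .#.#. => .  t=4,i=5
  [9] .#..# => .  t=2,i=9
  [8] .#... => #  t=0,i=14
  [7] ..### => #  t=1,i=11
  [6] ..##. => #  t=0,i=6
  [5] ..#.# => #  t=0,i=17
  [4] ..#.. => #  t=0,i=13
  [3] ...## => .  t=0,i=5
  [2] ...#. => .  t=0,i=16
  [1] ....# => .  t=0,i=4
  [0] ..... => #  t=0,i=0
  bits 01000111101011001110100111110001 = 1202514417

1202514417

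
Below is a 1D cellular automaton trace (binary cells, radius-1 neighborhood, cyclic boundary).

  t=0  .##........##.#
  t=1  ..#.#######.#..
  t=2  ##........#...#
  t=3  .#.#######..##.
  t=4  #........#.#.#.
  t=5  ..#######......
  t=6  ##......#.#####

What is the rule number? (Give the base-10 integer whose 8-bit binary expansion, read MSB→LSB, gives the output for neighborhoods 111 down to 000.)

67

  ###|.  b7=0 t=1,i=5
  ##.|#  b6=1 t=0,i=2
  #.#|.  b5=0 t=0,i=0
  #..|.  b4=0 t=0,i=3
  .##|.  b3=0 t=0,i=1
  .#.|.  b2=0 t=0,i=14
  ..#|#  b1=1 t=0,i=10
  ...|#  b0=1 t=0,i=4
  bits 01000011 = 67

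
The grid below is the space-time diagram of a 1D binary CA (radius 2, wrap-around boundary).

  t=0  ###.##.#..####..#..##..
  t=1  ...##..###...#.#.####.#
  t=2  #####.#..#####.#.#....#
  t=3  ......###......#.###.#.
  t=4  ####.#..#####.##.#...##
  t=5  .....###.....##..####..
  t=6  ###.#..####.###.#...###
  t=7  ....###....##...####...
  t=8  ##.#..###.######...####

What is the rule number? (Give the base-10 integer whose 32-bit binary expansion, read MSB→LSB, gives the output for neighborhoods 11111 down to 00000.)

436147053

  ##### -> .   bit 31 = 0  t=2,i=1
  ####. -> .   bit 30 = 0  t=0,i=12
  ###.# -> .   bit 29 = 0  t=0,i=2
  ###.. -> #   bit 28 = 1  t=0,i=13
  ##.## -> #   bit 27 = 1  t=0,i=3
  ##.#. -> .   bit 26 = 0  t=0,i=6
  ##..# -> .   bit 25 = 0  t=0,i=14
  ##... -> #   bit 24 = 1  t=1,i=10
  #.### -> #   bit 23 = 1  t=1,i=17
  #.##. -> #   bit 22 = 1  t=0,i=4
  #.#.# -> #   bit 21 = 1  t=1,i=15
  #.#.. -> #   bit 20 = 1  t=0,i=7
  #..## -> #   bit 19 = 1  t=0,i=9
  #..#. -> #   bit 18 = 1  t=0,i=15
  #...# -> #   bit 17 = 1  t=1,i=1
  #.... -> #   bit 16 = 1  t=2,i=19
  .#### -> .   bit 15 = 0  t=0,i=11
  .###. -> .   bit 14 = 0  t=0,i=1
  .##.# -> .   bit 13 = 0  t=0,i=5
  .##.. -> #   bit 12 = 1  t=0,i=20
  .#.## -> .   bit 11 = 0  t=1,i=16
  .#.#. -> .   bit 10 = 0  t=1,i=14
  .#..# -> #   bit 9 = 1  t=0,i=8
  .#... -> #   bit 8 = 1  t=1,i=0
  ..### -> .   bit 7 = 0  t=0,i=0
  ..##. -> #   bit 6 = 1  t=0,i=19
  ..#.# -> #   bit 5 = 1  t=1,i=13
  ..#.. -> .   bit 4 = 0  t=0,i=16
  ...## -> #   bit 3 = 1  t=1,i=2
  ...#. -> #   bit 2 = 1  t=1,i=12
  ....# -> .   bit 1 = 0  t=2,i=20
  ..... -> #   bit 0 = 1  t=3,i=1
  bits 00011001111111110001001101101101 = 436147053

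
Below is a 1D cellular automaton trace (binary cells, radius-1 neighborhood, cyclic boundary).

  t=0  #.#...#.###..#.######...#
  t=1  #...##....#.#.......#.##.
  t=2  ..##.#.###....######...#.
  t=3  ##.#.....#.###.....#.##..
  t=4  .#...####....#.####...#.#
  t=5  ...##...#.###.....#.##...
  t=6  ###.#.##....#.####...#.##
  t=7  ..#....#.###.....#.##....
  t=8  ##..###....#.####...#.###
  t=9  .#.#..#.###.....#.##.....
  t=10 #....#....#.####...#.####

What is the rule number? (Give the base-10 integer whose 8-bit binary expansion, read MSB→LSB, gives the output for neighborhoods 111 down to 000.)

  ### -> .   bit 7 = 0  t=0,i=9
  ##. -> #   bit 6 = 1  t=0,i=0
  #.# -> .   bit 5 = 0  t=0,i=1
  #.. -> .   bit 4 = 0  t=0,i=3
  .## -> .   bit 3 = 0  t=0,i=8
  .#. -> .   bit 2 = 0  t=0,i=2
  ..# -> #   bit 1 = 1  t=0,i=5
  ... -> #   bit 0 = 1  t=0,i=4
  bits 01000011 = 67

67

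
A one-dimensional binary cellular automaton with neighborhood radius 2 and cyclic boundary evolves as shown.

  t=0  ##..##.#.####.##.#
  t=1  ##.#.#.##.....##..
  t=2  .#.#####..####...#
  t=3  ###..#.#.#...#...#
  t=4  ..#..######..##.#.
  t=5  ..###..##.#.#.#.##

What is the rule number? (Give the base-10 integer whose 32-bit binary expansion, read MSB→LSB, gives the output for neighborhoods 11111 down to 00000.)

  ##### -> #   bit 31 = 1  t=2,i=5
  ####. -> .   bit 30 = 0  t=0,i=11
  ###.# -> .   bit 29 = 0  t=0,i=12
  ###.. -> #   bit 28 = 1  t=0,i=1
  ##.## -> .   bit 27 = 0  t=0,i=13
  ##.#. -> .   bit 26 = 0  t=0,i=6
  ##..# -> .   bit 25 = 0  t=0,i=2
  ##... -> .   bit 24 = 0  t=1,i=9
  #.### -> .   bit 23 = 0  t=0,i=9
  #.##. -> #   bit 22 = 1  t=0,i=14
  #.#.# -> #   bit 21 = 1  t=0,i=7
  #.#.. -> #   bit 20 = 1  t=3,i=9
  #..## -> #   bit 19 = 1  t=0,i=3
  #..#. -> .   bit 18 = 0  t=3,i=4
  #...# -> .   bit 17 = 0  t=2,i=15
  #.... -> #   bit 16 = 1  t=1,i=10
  .#### -> .   bit 15 = 0  t=0,i=10
  .###. -> #   bit 14 = 1  t=0,i=0
  .##.# -> #   bit 13 = 1  t=0,i=5
  .##.. -> .   bit 12 = 0  t=1,i=8
  .#.## -> #   bit 11 = 1  t=0,i=8
  .#.#. -> #   bit 10 = 1  t=1,i=4
  .#..# -> #   bit 9 = 1  t=4,i=3
  .#... -> #   bit 8 = 1  t=3,i=10
  ..### -> .   bit 7 = 0  t=2,i=10
  ..##. -> .   bit 6 = 0  t=0,i=4
  ..#.# -> #   bit 5 = 1  t=2,i=17
  ..#.. -> #   bit 4 = 1  t=3,i=13
  ...## -> #   bit 3 = 1  t=1,i=13
  ...#. -> .   bit 2 = 0  t=2,i=16
  ....# -> #   bit 1 = 1  t=1,i=12
  ..... -> #   bit 0 = 1  t=1,i=11
  bits 10010000011110010110111100111011 = 2423877435

2423877435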